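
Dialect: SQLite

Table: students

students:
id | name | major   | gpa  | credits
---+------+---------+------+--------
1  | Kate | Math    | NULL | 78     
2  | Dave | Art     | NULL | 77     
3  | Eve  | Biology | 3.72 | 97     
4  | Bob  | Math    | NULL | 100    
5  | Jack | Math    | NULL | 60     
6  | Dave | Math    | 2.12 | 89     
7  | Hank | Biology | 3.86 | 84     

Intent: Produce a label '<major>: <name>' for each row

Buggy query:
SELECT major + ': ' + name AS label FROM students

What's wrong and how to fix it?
Bug: SQLite uses || for string concatenation; + coerces text to numbers (yielding 0)

Fix: Replace + with || to concatenate text

Corrected query:
SELECT major || ': ' || name AS label FROM students

Result:
label        
-------------
Math: Kate   
Art: Dave    
Biology: Eve 
Math: Bob    
Math: Jack   
Math: Dave   
Biology: Hank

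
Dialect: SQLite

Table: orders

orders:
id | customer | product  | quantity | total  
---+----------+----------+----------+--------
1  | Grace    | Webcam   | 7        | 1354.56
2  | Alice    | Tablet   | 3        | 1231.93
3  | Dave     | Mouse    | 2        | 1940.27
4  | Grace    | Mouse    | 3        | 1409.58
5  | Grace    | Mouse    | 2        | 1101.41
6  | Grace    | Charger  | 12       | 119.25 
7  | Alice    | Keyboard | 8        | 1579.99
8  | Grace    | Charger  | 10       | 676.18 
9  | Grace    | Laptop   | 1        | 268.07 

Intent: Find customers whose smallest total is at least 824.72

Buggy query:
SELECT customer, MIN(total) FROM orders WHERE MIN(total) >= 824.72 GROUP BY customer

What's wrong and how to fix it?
Bug: Aggregates like MIN are computed per group after WHERE runs

Fix: Replace WHERE with HAVING after the GROUP BY

Corrected query:
SELECT customer, MIN(total) FROM orders GROUP BY customer HAVING MIN(total) >= 824.72

Result:
customer | MIN(total)
---------+-----------
Alice    | 1231.93   
Dave     | 1940.27   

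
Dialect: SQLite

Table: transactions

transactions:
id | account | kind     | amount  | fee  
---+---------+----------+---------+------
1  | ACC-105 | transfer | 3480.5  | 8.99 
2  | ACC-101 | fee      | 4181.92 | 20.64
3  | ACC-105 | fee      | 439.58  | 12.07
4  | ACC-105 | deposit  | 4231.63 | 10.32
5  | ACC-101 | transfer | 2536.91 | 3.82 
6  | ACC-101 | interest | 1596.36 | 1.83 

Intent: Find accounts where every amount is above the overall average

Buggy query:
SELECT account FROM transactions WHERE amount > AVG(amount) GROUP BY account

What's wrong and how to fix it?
Bug: AVG() is an aggregate; it can't sit directly in WHERE

Fix: Use a subquery for AVG and a HAVING MIN(...) filter so the condition holds for every row in the group

Corrected query:
SELECT account FROM transactions GROUP BY account HAVING MIN(amount) > (SELECT AVG(amount) FROM transactions)

Result:
(no rows)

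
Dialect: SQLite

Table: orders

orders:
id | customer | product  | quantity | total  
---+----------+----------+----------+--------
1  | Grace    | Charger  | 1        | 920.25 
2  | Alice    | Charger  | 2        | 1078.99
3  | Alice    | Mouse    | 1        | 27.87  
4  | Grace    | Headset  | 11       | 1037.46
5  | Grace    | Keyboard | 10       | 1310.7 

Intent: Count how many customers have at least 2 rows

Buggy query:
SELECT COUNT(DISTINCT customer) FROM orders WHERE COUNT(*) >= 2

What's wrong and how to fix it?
Bug: WHERE filters individual rows, not groups, so a group-level COUNT is invalid there

Fix: Group first with HAVING COUNT(*) >= 2, then COUNT the resulting groups

Corrected query:
SELECT COUNT(*) FROM (SELECT customer FROM orders GROUP BY customer HAVING COUNT(*) >= 2)

Result:
COUNT(*)
--------
2       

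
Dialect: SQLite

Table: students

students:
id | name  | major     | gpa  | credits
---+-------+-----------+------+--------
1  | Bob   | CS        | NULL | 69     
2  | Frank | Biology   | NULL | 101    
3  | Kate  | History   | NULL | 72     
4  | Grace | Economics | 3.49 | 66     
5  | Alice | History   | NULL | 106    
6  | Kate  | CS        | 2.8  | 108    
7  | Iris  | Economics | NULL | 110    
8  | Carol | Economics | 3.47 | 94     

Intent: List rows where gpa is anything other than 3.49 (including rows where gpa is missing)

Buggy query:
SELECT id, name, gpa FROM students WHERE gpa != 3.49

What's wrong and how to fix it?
Bug: Inequality against NULL is unknown, not true; rows with NULL are dropped

Fix: Add an explicit OR gpa IS NULL to include the missing-value rows

Corrected query:
SELECT id, name, gpa FROM students WHERE gpa != 3.49 OR gpa IS NULL

Result:
id | name  | gpa 
---+-------+-----
1  | Bob   | NULL
2  | Frank | NULL
3  | Kate  | NULL
5  | Alice | NULL
6  | Kate  | 2.8 
7  | Iris  | NULL
8  | Carol | 3.47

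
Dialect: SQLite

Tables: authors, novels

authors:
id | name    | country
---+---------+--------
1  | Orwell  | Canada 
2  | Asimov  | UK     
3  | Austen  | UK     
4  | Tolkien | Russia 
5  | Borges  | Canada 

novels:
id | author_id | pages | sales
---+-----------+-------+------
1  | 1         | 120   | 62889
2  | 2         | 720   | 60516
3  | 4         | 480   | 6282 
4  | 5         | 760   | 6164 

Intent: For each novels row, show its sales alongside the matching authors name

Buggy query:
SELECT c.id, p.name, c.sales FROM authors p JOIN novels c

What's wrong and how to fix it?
Bug: Missing join condition: each novels row is matched to all authors rows instead of just its own

Fix: Add ON c.author_id = p.id to the JOIN

Corrected query:
SELECT c.id, p.name, c.sales FROM authors p JOIN novels c ON c.author_id = p.id

Result:
id | name    | sales
---+---------+------
1  | Orwell  | 62889
2  | Asimov  | 60516
3  | Tolkien | 6282 
4  | Borges  | 6164 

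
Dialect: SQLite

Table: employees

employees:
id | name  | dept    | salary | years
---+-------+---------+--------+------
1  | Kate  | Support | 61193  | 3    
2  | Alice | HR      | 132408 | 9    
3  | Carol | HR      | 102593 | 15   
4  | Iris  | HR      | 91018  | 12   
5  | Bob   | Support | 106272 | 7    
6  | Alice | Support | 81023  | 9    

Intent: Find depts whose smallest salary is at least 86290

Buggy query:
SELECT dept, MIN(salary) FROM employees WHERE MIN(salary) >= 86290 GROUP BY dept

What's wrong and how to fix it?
Bug: Aggregates like MIN are computed per group after WHERE runs

Fix: Use HAVING for the per-group MIN condition

Corrected query:
SELECT dept, MIN(salary) FROM employees GROUP BY dept HAVING MIN(salary) >= 86290

Result:
dept | MIN(salary)
-----+------------
HR   | 91018      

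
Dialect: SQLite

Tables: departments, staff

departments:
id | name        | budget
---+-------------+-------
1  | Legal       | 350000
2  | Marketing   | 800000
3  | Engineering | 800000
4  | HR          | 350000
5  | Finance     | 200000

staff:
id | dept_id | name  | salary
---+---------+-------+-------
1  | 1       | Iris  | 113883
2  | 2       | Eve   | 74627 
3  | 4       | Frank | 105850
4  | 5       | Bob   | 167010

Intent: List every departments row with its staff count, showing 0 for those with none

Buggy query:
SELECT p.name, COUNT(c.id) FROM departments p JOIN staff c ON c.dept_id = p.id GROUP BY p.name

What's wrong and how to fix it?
Bug: INNER JOIN drops departments rows that have no matching staff rows

Fix: Switch to LEFT JOIN to retain unmatched parent rows

Corrected query:
SELECT p.name, COUNT(c.id) FROM departments p LEFT JOIN staff c ON c.dept_id = p.id GROUP BY p.name

Result:
name        | COUNT(c.id)
------------+------------
Engineering | 0          
Finance     | 1          
HR          | 1          
Legal       | 1          
Marketing   | 1          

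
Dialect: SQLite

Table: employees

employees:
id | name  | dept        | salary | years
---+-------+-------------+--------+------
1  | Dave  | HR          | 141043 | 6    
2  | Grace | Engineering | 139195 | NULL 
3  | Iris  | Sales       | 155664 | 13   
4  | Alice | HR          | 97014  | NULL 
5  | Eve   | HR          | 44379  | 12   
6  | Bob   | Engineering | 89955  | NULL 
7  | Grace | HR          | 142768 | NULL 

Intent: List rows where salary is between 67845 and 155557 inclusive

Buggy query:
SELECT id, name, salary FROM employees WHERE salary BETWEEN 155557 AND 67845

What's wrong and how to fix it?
Bug: BETWEEN expects the lower bound first; with 155557 AND 67845 the range is empty

Fix: Write BETWEEN 67845 AND 155557

Corrected query:
SELECT id, name, salary FROM employees WHERE salary BETWEEN 67845 AND 155557

Result:
id | name  | salary
---+-------+-------
1  | Dave  | 141043
2  | Grace | 139195
4  | Alice | 97014 
6  | Bob   | 89955 
7  | Grace | 142768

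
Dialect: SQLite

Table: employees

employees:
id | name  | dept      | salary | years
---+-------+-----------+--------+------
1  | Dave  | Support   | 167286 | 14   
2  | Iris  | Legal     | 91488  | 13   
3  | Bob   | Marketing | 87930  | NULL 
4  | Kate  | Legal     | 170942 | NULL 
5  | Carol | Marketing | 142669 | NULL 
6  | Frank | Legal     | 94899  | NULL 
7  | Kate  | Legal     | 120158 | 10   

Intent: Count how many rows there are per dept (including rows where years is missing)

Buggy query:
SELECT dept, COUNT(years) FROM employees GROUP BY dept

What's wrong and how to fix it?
Bug: COUNT(years) skips NULLs, so groups with missing years are undercounted

Fix: Use COUNT(*) to count all rows regardless of NULL

Corrected query:
SELECT dept, COUNT(*) FROM employees GROUP BY dept

Result:
dept      | COUNT(*)
----------+---------
Legal     | 4       
Marketing | 2       
Support   | 1       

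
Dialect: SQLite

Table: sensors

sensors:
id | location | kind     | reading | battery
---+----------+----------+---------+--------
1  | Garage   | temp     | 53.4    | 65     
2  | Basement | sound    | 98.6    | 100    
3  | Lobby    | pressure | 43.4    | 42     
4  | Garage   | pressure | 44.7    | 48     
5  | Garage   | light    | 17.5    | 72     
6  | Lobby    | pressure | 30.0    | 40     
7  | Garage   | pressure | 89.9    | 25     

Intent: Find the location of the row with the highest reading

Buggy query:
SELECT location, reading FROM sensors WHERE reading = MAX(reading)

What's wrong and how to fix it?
Bug: WHERE is evaluated per row; an aggregate over the whole table isn't defined there

Fix: Wrap MAX in a scalar subquery so WHERE compares against a single value

Corrected query:
SELECT location, reading FROM sensors WHERE reading = (SELECT MAX(reading) FROM sensors)

Result:
location | reading
---------+--------
Basement | 98.6   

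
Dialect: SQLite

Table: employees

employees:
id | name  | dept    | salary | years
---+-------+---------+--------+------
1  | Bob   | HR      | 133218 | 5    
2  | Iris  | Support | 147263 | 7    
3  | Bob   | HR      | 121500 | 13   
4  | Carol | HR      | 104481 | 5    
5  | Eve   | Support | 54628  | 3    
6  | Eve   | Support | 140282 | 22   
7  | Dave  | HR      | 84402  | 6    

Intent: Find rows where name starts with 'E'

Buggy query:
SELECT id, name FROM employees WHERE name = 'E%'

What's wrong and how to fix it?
Bug: '=' compares the literal string including the % character; pattern matching needs LIKE

Fix: Replace '=' with LIKE so 'E%' is treated as a pattern

Corrected query:
SELECT id, name FROM employees WHERE name LIKE 'E%'

Result:
id | name
---+-----
5  | Eve 
6  | Eve 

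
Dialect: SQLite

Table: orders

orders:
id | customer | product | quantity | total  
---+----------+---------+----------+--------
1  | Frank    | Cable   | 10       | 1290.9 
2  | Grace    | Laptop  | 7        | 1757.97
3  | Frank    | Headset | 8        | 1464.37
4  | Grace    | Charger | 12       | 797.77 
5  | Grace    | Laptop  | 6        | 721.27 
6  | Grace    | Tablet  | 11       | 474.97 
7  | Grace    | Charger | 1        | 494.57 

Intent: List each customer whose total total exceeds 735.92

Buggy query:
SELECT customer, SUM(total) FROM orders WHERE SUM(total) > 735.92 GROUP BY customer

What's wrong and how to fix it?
Bug: WHERE runs before GROUP BY, so aggregates aren't available there

Fix: Use HAVING (which filters groups after aggregation) instead of WHERE

Corrected query:
SELECT customer, SUM(total) FROM orders GROUP BY customer HAVING SUM(total) > 735.92

Result:
customer | SUM(total)
---------+-----------
Frank    | 2755.27   
Grace    | 4246.55   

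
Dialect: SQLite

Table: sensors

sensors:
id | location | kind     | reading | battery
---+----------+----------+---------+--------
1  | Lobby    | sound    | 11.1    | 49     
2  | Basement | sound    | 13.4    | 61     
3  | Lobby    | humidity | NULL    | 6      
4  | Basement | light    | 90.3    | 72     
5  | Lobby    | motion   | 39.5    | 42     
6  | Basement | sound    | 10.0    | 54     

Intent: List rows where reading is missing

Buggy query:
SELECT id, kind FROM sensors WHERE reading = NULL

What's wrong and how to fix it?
Bug: '= NULL' is always unknown in SQL three-valued logic, so no rows match

Fix: Use IS NULL to test for NULL

Corrected query:
SELECT id, kind FROM sensors WHERE reading IS NULL

Result:
id | kind    
---+---------
3  | humidity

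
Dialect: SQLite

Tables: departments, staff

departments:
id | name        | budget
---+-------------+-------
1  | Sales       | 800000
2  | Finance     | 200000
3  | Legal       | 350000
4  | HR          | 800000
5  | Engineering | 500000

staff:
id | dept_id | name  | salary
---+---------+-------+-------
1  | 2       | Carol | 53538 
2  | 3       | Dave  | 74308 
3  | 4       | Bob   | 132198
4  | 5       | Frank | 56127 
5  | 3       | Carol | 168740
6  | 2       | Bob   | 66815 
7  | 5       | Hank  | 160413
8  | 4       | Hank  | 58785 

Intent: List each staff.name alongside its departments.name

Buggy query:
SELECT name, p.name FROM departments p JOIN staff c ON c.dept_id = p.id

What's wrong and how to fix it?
Bug: 'name' exists in both joined tables, so the database can't tell which one is meant

Fix: Prefix ambiguous columns with the table alias

Corrected query:
SELECT c.name, p.name FROM departments p JOIN staff c ON c.dept_id = p.id

Result:
name  | name       
------+------------
Carol | Finance    
Dave  | Legal      
Bob   | HR         
Frank | Engineering
Carol | Legal      
Bob   | Finance    
Hank  | Engineering
Hank  | HR         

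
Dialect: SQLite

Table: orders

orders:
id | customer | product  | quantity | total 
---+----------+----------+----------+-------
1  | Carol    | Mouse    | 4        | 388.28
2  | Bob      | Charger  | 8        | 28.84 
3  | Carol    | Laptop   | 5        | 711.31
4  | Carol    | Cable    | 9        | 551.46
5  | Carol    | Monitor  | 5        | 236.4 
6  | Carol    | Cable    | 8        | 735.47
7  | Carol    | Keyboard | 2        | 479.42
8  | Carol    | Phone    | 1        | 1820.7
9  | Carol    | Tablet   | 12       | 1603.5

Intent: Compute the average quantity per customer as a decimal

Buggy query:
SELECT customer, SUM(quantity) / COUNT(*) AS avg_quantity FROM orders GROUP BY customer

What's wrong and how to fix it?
Bug: SUM(quantity) and COUNT(*) are both integers; the division truncates the fractional part

Fix: Cast one side to REAL so the division keeps the fractional part

Corrected query:
SELECT customer, SUM(quantity) * 1.0 / COUNT(*) AS avg_quantity FROM orders GROUP BY customer

Result:
customer | avg_quantity
---------+-------------
Bob      | 8           
Carol    | 5.75        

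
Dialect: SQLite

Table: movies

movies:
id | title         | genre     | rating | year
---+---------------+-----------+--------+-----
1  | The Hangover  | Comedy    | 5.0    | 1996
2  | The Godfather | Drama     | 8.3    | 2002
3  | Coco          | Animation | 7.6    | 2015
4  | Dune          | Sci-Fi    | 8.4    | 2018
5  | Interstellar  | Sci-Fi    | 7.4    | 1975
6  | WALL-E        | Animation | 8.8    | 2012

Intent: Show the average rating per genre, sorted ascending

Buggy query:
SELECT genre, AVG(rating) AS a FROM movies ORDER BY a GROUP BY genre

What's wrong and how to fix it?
Bug: ORDER BY appears before GROUP BY; SQL clause order requires GROUP BY first

Fix: Move ORDER BY to the end, after GROUP BY

Corrected query:
SELECT genre, AVG(rating) AS a FROM movies GROUP BY genre ORDER BY a

Result:
genre     | a  
----------+----
Comedy    | 5  
Sci-Fi    | 7.9
Animation | 8.2
Drama     | 8.3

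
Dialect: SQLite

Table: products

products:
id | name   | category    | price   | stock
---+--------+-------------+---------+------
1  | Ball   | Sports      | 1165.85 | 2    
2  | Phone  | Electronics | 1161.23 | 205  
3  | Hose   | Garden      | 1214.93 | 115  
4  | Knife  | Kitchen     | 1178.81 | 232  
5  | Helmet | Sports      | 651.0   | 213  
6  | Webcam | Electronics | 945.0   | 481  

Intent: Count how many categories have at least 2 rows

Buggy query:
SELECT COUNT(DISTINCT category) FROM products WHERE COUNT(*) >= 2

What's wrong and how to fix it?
Bug: WHERE filters individual rows, not groups, so a group-level COUNT is invalid there

Fix: Group first with HAVING COUNT(*) >= 2, then COUNT the resulting groups

Corrected query:
SELECT COUNT(*) FROM (SELECT category FROM products GROUP BY category HAVING COUNT(*) >= 2)

Result:
COUNT(*)
--------
2       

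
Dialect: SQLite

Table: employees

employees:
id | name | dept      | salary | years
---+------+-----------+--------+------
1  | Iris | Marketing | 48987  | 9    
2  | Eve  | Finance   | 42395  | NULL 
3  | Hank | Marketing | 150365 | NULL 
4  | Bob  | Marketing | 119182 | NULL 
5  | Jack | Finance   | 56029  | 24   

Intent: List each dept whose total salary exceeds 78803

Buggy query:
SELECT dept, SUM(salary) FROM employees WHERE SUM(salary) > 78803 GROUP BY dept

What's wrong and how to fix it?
Bug: WHERE runs before GROUP BY, so aggregates aren't available there

Fix: Move the aggregate condition to a HAVING clause

Corrected query:
SELECT dept, SUM(salary) FROM employees GROUP BY dept HAVING SUM(salary) > 78803

Result:
dept      | SUM(salary)
----------+------------
Finance   | 98424      
Marketing | 318534     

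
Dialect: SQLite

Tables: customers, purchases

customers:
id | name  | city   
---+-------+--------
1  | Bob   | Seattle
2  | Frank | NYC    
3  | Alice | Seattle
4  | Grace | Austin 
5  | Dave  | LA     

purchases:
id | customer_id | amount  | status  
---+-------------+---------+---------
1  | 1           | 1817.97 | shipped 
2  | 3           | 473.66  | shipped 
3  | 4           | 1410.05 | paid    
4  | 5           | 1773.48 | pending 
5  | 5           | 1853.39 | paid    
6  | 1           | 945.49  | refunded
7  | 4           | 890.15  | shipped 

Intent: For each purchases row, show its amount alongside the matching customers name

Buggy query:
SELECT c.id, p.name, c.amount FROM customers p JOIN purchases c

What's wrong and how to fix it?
Bug: JOIN with no ON clause produces a cartesian product; every purchases row pairs with every customers row

Fix: Add ON c.customer_id = p.id to the JOIN

Corrected query:
SELECT c.id, p.name, c.amount FROM customers p JOIN purchases c ON c.customer_id = p.id

Result:
id | name  | amount 
---+-------+--------
1  | Bob   | 1817.97
2  | Alice | 473.66 
3  | Grace | 1410.05
4  | Dave  | 1773.48
5  | Dave  | 1853.39
6  | Bob   | 945.49 
7  | Grace | 890.15 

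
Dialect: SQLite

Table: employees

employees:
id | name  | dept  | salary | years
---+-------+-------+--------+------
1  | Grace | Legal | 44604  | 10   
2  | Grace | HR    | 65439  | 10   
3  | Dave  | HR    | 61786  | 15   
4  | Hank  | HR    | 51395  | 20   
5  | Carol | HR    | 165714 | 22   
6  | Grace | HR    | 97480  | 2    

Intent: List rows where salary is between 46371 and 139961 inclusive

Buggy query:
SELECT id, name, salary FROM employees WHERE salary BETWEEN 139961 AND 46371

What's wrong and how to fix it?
Bug: The bounds are reversed; BETWEEN a AND b requires a <= b to match anything

Fix: Write BETWEEN 46371 AND 139961

Corrected query:
SELECT id, name, salary FROM employees WHERE salary BETWEEN 46371 AND 139961

Result:
id | name  | salary
---+-------+-------
2  | Grace | 65439 
3  | Dave  | 61786 
4  | Hank  | 51395 
6  | Grace | 97480 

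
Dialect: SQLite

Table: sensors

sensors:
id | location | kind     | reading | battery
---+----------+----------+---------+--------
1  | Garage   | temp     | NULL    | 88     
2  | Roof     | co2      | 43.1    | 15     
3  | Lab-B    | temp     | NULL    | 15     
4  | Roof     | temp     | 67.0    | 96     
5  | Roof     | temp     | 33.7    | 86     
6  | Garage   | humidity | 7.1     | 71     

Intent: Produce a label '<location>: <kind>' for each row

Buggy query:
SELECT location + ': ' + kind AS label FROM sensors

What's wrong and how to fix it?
Bug: SQLite uses || for string concatenation; + coerces text to numbers (yielding 0)

Fix: Replace + with || to concatenate text

Corrected query:
SELECT location || ': ' || kind AS label FROM sensors

Result:
label           
----------------
Garage: temp    
Roof: co2       
Lab-B: temp     
Roof: temp      
Roof: temp      
Garage: humidity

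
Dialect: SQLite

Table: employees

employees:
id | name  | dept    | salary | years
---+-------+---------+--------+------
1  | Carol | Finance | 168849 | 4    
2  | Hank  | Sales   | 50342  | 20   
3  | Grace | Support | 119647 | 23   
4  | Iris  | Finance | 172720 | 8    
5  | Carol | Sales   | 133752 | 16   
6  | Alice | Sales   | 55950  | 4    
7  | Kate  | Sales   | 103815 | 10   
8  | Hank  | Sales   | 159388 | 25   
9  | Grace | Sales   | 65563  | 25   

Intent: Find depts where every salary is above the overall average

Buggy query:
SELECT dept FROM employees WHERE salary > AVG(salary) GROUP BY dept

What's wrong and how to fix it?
Bug: AVG() is an aggregate; it can't sit directly in WHERE

Fix: Use a subquery for AVG and a HAVING MIN(...) filter so the condition holds for every row in the group

Corrected query:
SELECT dept FROM employees GROUP BY dept HAVING MIN(salary) > (SELECT AVG(salary) FROM employees)

Result:
dept   
-------
Finance
Support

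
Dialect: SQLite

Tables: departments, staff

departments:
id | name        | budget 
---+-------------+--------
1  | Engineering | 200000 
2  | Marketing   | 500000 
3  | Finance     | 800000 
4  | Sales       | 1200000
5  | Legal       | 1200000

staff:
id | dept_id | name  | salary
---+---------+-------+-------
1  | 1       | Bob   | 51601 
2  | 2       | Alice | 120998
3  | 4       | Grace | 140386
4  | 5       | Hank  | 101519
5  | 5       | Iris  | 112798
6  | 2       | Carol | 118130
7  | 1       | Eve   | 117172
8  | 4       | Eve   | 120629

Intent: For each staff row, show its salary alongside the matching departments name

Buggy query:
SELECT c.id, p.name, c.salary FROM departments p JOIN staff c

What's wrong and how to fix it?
Bug: Missing join condition: each staff row is matched to all departments rows instead of just its own

Fix: Specify the join condition linking the foreign key to the parent id

Corrected query:
SELECT c.id, p.name, c.salary FROM departments p JOIN staff c ON c.dept_id = p.id

Result:
id | name        | salary
---+-------------+-------
1  | Engineering | 51601 
2  | Marketing   | 120998
3  | Sales       | 140386
4  | Legal       | 101519
5  | Legal       | 112798
6  | Marketing   | 118130
7  | Engineering | 117172
8  | Sales       | 120629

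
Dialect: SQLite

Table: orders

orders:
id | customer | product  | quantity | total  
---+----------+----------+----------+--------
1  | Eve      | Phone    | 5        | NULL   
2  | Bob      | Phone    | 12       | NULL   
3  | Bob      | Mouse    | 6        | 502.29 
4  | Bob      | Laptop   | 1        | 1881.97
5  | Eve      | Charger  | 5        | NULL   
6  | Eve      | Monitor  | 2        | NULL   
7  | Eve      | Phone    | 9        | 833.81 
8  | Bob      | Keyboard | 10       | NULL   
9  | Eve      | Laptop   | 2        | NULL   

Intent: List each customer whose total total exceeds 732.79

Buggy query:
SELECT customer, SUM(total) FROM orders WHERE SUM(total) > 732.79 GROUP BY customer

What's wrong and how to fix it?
Bug: Aggregate functions cannot appear in a WHERE clause

Fix: Move the aggregate condition to a HAVING clause

Corrected query:
SELECT customer, SUM(total) FROM orders GROUP BY customer HAVING SUM(total) > 732.79

Result:
customer | SUM(total)
---------+-----------
Bob      | 2384.26   
Eve      | 833.81    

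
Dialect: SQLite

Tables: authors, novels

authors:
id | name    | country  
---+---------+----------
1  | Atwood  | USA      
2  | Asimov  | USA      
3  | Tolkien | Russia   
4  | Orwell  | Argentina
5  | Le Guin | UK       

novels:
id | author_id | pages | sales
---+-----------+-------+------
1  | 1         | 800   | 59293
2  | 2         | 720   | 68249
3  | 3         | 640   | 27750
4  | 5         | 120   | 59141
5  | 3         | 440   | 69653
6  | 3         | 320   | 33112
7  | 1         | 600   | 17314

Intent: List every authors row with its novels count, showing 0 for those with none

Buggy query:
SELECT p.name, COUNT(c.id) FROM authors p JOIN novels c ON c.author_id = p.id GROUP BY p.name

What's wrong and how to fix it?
Bug: INNER JOIN drops authors rows that have no matching novels rows

Fix: Use LEFT JOIN so parents without children still appear (COUNT(c.id) gives 0)

Corrected query:
SELECT p.name, COUNT(c.id) FROM authors p LEFT JOIN novels c ON c.author_id = p.id GROUP BY p.name

Result:
name    | COUNT(c.id)
--------+------------
Asimov  | 1          
Atwood  | 2          
Le Guin | 1          
Orwell  | 0          
Tolkien | 3          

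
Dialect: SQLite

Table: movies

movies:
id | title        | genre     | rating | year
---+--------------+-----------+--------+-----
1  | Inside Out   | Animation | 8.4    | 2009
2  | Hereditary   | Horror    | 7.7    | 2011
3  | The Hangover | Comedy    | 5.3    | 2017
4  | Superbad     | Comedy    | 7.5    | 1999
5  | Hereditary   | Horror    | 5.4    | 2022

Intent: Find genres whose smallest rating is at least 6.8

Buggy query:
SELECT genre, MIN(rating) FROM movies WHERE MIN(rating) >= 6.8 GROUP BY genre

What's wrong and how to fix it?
Bug: Aggregates like MIN are computed per group after WHERE runs

Fix: Replace WHERE with HAVING after the GROUP BY

Corrected query:
SELECT genre, MIN(rating) FROM movies GROUP BY genre HAVING MIN(rating) >= 6.8

Result:
genre     | MIN(rating)
----------+------------
Animation | 8.4        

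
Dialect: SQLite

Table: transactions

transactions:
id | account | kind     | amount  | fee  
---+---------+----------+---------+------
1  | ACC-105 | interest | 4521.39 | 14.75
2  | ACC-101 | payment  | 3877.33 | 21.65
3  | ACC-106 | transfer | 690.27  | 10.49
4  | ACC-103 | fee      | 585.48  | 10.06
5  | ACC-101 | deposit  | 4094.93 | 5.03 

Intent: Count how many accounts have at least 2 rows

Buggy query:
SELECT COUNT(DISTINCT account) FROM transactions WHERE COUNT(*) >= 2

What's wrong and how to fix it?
Bug: COUNT(*) cannot appear in WHERE; the per-group count doesn't exist yet

Fix: Group first with HAVING COUNT(*) >= 2, then COUNT the resulting groups

Corrected query:
SELECT COUNT(*) FROM (SELECT account FROM transactions GROUP BY account HAVING COUNT(*) >= 2)

Result:
COUNT(*)
--------
1       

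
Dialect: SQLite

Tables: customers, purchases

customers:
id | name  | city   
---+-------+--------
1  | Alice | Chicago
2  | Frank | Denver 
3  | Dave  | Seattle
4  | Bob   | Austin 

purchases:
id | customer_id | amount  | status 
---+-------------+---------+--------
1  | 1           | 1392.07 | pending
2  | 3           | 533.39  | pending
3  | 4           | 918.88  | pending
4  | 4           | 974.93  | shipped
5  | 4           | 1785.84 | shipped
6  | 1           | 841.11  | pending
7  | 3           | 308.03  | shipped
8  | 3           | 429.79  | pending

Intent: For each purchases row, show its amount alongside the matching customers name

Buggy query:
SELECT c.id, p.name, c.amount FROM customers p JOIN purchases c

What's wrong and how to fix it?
Bug: Missing join condition: each purchases row is matched to all customers rows instead of just its own

Fix: Add ON c.customer_id = p.id to the JOIN

Corrected query:
SELECT c.id, p.name, c.amount FROM customers p JOIN purchases c ON c.customer_id = p.id

Result:
id | name  | amount 
---+-------+--------
1  | Alice | 1392.07
2  | Dave  | 533.39 
3  | Bob   | 918.88 
4  | Bob   | 974.93 
5  | Bob   | 1785.84
6  | Alice | 841.11 
7  | Dave  | 308.03 
8  | Dave  | 429.79 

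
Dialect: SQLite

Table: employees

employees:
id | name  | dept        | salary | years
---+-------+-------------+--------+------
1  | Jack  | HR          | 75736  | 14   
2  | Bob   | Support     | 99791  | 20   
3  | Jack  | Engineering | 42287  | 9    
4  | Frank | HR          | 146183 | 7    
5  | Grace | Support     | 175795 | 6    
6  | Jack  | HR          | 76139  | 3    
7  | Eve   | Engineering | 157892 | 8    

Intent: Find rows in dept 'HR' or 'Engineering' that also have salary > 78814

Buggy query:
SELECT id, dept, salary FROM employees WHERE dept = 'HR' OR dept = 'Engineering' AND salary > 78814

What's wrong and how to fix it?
Bug: AND binds tighter than OR, so this parses as dept = 'HR' OR (dept = 'Engineering' AND salary > 78814)

Fix: Group the OR with parentheses (or use IN), then AND the threshold

Corrected query:
SELECT id, dept, salary FROM employees WHERE (dept = 'HR' OR dept = 'Engineering') AND salary > 78814

Result:
id | dept        | salary
---+-------------+-------
4  | HR          | 146183
7  | Engineering | 157892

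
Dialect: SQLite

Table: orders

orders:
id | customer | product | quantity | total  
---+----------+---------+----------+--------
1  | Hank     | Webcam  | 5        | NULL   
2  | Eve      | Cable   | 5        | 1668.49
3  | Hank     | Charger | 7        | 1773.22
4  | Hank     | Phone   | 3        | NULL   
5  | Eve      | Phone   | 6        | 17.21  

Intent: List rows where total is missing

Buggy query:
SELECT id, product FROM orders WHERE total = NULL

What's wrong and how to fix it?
Bug: '= NULL' is always unknown in SQL three-valued logic, so no rows match

Fix: Use IS NULL to test for NULL

Corrected query:
SELECT id, product FROM orders WHERE total IS NULL

Result:
id | product
---+--------
1  | Webcam 
4  | Phone  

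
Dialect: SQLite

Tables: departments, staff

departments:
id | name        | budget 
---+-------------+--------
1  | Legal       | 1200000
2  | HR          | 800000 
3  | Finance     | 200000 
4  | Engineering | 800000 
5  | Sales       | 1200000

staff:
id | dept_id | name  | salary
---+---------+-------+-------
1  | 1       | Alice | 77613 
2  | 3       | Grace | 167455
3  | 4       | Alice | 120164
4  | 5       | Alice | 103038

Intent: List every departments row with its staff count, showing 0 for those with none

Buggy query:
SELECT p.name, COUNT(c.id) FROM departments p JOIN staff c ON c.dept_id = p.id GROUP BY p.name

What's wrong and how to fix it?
Bug: An inner join excludes parents with zero children

Fix: Switch to LEFT JOIN to retain unmatched parent rows

Corrected query:
SELECT p.name, COUNT(c.id) FROM departments p LEFT JOIN staff c ON c.dept_id = p.id GROUP BY p.name

Result:
name        | COUNT(c.id)
------------+------------
Engineering | 1          
Finance     | 1          
HR          | 0          
Legal       | 1          
Sales       | 1          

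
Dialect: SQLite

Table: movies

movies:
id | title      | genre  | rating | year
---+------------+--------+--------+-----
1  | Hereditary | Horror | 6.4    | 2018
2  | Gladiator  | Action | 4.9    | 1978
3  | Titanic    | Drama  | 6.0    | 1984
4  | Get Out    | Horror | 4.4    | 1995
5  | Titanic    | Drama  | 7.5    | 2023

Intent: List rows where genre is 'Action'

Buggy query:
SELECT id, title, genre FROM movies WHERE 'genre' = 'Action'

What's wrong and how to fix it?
Bug: 'genre' in single quotes is a string literal, not the column; the comparison is literal-vs-literal and never true

Fix: Remove the quotes around the column name (or use double quotes for an identifier)

Corrected query:
SELECT id, title, genre FROM movies WHERE genre = 'Action'

Result:
id | title     | genre 
---+-----------+-------
2  | Gladiator | Action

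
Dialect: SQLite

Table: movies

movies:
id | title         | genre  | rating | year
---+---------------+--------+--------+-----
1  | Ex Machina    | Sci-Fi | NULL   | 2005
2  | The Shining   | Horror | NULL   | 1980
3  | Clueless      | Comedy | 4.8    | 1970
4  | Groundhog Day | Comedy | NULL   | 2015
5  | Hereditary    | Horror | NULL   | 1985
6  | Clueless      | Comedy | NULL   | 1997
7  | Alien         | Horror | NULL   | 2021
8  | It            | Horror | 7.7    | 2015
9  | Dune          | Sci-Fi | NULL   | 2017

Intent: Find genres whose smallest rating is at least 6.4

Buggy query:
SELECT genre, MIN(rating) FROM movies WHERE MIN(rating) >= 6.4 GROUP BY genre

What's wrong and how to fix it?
Bug: Aggregates like MIN are computed per group after WHERE runs

Fix: Replace WHERE with HAVING after the GROUP BY

Corrected query:
SELECT genre, MIN(rating) FROM movies GROUP BY genre HAVING MIN(rating) >= 6.4

Result:
genre  | MIN(rating)
-------+------------
Horror | 7.7        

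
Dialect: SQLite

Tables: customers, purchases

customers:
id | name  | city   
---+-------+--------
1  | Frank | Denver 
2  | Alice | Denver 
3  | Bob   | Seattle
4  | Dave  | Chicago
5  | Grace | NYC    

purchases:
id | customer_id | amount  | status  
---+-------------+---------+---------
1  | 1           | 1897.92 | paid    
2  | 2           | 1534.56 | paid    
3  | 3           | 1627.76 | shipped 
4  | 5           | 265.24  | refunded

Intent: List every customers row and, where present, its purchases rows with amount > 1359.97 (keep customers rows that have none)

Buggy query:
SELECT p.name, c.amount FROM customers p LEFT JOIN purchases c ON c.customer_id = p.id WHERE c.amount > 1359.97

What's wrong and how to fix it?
Bug: Filtering c.amount in WHERE discards the NULL rows produced by LEFT JOIN, turning it into an inner join

Fix: Move the right-table condition into the ON clause so unmatched parents are kept

Corrected query:
SELECT p.name, c.amount FROM customers p LEFT JOIN purchases c ON c.customer_id = p.id AND c.amount > 1359.97

Result:
name  | amount 
------+--------
Frank | 1897.92
Alice | 1534.56
Bob   | 1627.76
Dave  | NULL   
Grace | NULL   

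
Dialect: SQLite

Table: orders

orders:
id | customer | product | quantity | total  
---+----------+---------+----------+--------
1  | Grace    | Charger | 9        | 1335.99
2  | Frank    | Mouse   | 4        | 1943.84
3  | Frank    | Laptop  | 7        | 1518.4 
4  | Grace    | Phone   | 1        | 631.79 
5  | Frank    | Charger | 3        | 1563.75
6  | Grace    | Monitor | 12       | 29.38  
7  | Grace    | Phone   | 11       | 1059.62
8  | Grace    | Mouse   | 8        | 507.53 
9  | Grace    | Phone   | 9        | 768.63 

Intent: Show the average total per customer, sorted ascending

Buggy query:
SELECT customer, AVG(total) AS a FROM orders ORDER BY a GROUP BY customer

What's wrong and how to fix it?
Bug: GROUP BY must precede ORDER BY

Fix: Reorder: SELECT … FROM … GROUP BY … ORDER BY …

Corrected query:
SELECT customer, AVG(total) AS a FROM orders GROUP BY customer ORDER BY a

Result:
customer | a         
---------+-----------
Grace    | 722.156667
Frank    | 1675.33   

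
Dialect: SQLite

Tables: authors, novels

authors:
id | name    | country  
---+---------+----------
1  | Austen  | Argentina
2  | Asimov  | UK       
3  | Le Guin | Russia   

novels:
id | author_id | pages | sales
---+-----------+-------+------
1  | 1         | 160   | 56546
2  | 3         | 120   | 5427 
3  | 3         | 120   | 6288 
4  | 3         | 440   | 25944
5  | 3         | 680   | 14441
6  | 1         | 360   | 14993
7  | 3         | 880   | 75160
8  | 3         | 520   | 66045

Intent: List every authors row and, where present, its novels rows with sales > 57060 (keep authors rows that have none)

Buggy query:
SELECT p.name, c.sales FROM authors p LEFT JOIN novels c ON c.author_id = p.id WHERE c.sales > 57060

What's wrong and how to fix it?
Bug: Filtering c.sales in WHERE discards the NULL rows produced by LEFT JOIN, turning it into an inner join

Fix: Move the right-table condition into the ON clause so unmatched parents are kept

Corrected query:
SELECT p.name, c.sales FROM authors p LEFT JOIN novels c ON c.author_id = p.id AND c.sales > 57060

Result:
name    | sales
--------+------
Austen  | NULL 
Asimov  | NULL 
Le Guin | 66045
Le Guin | 75160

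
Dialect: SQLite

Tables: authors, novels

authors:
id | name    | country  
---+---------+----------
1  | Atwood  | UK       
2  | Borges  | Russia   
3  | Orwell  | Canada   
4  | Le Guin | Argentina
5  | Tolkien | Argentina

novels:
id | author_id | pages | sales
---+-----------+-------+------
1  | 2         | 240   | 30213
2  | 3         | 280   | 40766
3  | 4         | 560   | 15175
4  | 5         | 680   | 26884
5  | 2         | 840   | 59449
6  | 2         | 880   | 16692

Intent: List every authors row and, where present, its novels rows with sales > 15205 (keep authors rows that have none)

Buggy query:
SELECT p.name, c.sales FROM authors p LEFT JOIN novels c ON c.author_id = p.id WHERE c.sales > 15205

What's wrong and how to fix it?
Bug: A WHERE condition on the right-hand table after LEFT JOIN drops unmatched parents

Fix: Put 'c.sales > 15205' in the JOIN's ON clause instead of WHERE

Corrected query:
SELECT p.name, c.sales FROM authors p LEFT JOIN novels c ON c.author_id = p.id AND c.sales > 15205

Result:
name    | sales
--------+------
Atwood  | NULL 
Borges  | 16692
Borges  | 30213
Borges  | 59449
Orwell  | 40766
Le Guin | NULL 
Tolkien | 26884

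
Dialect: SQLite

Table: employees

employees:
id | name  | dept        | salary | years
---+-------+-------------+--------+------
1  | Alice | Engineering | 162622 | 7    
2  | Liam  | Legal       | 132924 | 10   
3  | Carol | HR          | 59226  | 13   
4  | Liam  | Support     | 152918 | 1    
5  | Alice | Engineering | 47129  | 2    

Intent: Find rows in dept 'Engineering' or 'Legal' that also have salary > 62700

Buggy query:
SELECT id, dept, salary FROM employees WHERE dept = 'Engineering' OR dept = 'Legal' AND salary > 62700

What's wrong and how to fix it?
Bug: Without parentheses, AND is evaluated before OR, so the salary filter only applies to the 'Legal' branch

Fix: Group the OR with parentheses (or use IN), then AND the threshold

Corrected query:
SELECT id, dept, salary FROM employees WHERE (dept = 'Engineering' OR dept = 'Legal') AND salary > 62700

Result:
id | dept        | salary
---+-------------+-------
1  | Engineering | 162622
2  | Legal       | 132924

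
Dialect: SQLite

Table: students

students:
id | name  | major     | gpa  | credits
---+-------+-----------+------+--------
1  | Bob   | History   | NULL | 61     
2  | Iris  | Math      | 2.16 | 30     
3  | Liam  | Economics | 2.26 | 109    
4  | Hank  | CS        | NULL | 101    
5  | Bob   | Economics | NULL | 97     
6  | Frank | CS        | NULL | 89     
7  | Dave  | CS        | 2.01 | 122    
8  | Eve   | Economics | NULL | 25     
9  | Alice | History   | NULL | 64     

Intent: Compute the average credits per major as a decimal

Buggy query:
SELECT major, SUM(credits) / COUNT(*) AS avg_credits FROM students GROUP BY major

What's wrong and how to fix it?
Bug: SUM(credits) and COUNT(*) are both integers; the division truncates the fractional part

Fix: Cast one side to REAL so the division keeps the fractional part

Corrected query:
SELECT major, SUM(credits) * 1.0 / COUNT(*) AS avg_credits FROM students GROUP BY major

Result:
major     | avg_credits
----------+------------
CS        | 104        
Economics | 77         
History   | 62.5       
Math      | 30         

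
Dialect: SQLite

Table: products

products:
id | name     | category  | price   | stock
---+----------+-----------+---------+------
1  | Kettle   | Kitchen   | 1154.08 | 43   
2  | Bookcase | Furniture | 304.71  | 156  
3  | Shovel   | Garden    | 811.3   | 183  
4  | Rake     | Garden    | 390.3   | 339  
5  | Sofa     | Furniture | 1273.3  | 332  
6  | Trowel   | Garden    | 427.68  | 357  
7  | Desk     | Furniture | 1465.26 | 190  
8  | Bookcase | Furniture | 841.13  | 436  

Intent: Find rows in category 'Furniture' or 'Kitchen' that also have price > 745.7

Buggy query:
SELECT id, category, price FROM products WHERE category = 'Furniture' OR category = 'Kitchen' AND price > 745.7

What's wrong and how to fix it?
Bug: Without parentheses, AND is evaluated before OR, so the price filter only applies to the 'Kitchen' branch

Fix: Add parentheses around the OR so the AND applies to both alternatives

Corrected query:
SELECT id, category, price FROM products WHERE (category = 'Furniture' OR category = 'Kitchen') AND price > 745.7

Result:
id | category  | price  
---+-----------+--------
1  | Kitchen   | 1154.08
5  | Furniture | 1273.3 
7  | Furniture | 1465.26
8  | Furniture | 841.13 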